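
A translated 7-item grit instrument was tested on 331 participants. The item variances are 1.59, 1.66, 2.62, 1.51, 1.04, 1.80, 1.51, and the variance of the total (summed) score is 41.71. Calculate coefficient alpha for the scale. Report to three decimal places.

Σσ²ᵢ = 1.59 + 1.66 + 2.62 + 1.51 + 1.04 + 1.80 + 1.51 = 11.73
α = (k/(k−1))·(1 − Σσ²ᵢ/Var(T)) = (7/6)·(1 − 11.73/41.71) = 0.839

α = 0.839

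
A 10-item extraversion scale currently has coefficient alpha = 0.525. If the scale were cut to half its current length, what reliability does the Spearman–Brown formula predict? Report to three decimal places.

predicted reliability = 0.356

Length factor m = 1/2
α' = m·α / (1 − (1−m)·α)
   = 1/2 × 0.525 / (1 − (1 − 1/2) × 0.525)
   = 0.2625 / 0.7375 = 0.356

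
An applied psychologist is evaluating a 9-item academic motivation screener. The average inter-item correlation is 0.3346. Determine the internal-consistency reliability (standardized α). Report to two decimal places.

standardized α = 0.82

Standardized α = k·r̄ / (1 + (k−1)·r̄) = 9 × 0.3346 / (1 + 8 × 0.3346)
  = 3.0114 / 3.6768 = 0.82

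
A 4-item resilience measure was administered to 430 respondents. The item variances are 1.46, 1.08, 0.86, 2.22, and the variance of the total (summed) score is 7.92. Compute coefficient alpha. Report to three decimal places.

α = 0.387

Σσᵢ² = 1.46 + 1.08 + 0.86 + 2.22 = 5.62
α = (k/(k−1))·(1 − Σσᵢ²/Var(T)) = (4/3)·(1 − 5.62/7.92) = 0.387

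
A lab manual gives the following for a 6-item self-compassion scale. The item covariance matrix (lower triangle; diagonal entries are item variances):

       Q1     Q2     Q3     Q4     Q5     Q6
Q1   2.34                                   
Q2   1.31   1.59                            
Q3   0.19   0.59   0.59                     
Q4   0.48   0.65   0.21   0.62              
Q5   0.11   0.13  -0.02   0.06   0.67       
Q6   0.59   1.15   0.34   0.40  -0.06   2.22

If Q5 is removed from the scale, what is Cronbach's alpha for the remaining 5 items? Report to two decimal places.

α = 0.77

Remaining items: Q1, Q2, Q3, Q4, Q6 (k = 5).
ΣVar(i) = 2.34 + 1.59 + 0.59 + 0.62 + 2.22 = 7.36
σ²_total = 7.36 + 2 × 5.91 = 19.18
α (item deleted) = (5/4)·(1 − 7.36/19.18) = 0.77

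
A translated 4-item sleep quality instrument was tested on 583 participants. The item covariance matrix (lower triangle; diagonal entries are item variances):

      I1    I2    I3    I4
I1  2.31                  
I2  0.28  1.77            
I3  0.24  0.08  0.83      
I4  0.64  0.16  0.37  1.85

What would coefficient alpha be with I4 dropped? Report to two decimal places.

coefficient alpha = 0.29

Remaining items: I1, I2, I3 (k = 3).
Σσ²ᵢ = 2.31 + 1.77 + 0.83 = 4.91
σ²_total = 4.91 + 2 × 0.60 = 6.11
α (item deleted) = (3/2)·(1 − 4.91/6.11) = 0.29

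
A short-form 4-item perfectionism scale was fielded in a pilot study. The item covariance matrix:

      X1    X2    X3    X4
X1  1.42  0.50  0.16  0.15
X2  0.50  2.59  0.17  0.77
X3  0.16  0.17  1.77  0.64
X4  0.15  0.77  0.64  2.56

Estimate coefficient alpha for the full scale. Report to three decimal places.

α = 0.486

Σσ²ᵢ = 1.42 + 2.59 + 1.77 + 2.56 = 8.34
Σ_{i<j} σ_ij = 2.39
σ²_T = 8.34 + 2 × 2.39 = 13.12
α = (k/(k−1))·(1 − Σσ²ᵢ/σ²_T) = (4/3)·(1 − 8.34/13.12) = 0.486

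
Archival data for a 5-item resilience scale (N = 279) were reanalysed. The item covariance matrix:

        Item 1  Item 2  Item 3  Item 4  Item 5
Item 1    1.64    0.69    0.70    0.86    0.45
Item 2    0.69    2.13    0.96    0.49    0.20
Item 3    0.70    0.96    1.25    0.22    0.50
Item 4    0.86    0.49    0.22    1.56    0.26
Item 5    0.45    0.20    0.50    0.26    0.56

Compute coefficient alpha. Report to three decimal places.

ΣVar(i) = 1.64 + 2.13 + 1.25 + 1.56 + 0.56 = 7.14
Sum of off-diagonal covariances = 5.33
Var(T) = 7.14 + 2 × 5.33 = 17.80
α = (k/(k−1))·(1 − ΣVar(i)/Var(T)) = (5/4)·(1 − 7.14/17.80) = 0.749

α = 0.749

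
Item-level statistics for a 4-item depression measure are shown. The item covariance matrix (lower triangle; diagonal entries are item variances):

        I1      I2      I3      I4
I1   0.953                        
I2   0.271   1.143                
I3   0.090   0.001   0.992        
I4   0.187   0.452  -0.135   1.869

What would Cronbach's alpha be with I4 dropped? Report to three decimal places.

α = 0.285

Remaining items: I1, I2, I3 (k = 3).
Σσᵢ² = 0.953 + 1.143 + 0.992 = 3.088
σ²_total = 3.088 + 2 × 0.362 = 3.812
α (item deleted) = (3/2)·(1 − 3.088/3.812) = 0.285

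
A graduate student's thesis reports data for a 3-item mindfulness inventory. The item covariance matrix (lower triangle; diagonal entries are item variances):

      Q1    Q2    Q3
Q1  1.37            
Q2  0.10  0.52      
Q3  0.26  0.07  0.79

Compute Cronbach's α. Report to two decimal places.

Cronbach's α = 0.36

ΣVar(i) = 1.37 + 0.52 + 0.79 = 2.68
Sum of the distinct covariances = 0.43
total variance = 2.68 + 2 × 0.43 = 3.54
α = (k/(k−1))·(1 − ΣVar(i)/total variance) = (3/2)·(1 − 2.68/3.54) = 0.36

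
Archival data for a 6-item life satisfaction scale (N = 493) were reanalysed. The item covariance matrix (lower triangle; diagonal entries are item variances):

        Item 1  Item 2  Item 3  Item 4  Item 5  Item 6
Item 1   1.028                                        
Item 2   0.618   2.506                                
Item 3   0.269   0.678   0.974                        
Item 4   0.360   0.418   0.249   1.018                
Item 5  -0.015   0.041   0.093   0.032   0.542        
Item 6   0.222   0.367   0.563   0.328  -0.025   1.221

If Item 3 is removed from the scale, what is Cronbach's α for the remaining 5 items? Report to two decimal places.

Remaining items: Item 1, Item 2, Item 4, Item 5, Item 6 (k = 5).
ΣVar(i) = 1.028 + 2.506 + 1.018 + 0.542 + 1.221 = 6.315
Var(T) = 6.315 + 2 × 2.346 = 11.007
α (item deleted) = (5/4)·(1 − 6.315/11.007) = 0.53

α = 0.53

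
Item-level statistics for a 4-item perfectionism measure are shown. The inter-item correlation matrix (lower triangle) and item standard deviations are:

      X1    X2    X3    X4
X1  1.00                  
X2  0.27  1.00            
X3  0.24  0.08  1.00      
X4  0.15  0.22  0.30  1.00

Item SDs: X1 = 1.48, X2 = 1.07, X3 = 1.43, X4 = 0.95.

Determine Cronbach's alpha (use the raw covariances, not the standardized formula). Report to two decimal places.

Σσ²ᵢ = 1.48² + 1.07² + 1.43² + 0.95² = 6.2827
Covariances σ_ij = r_ij · s_i · s_j:
  σ(X1,X2) = 0.27 × 1.48 × 1.07 = 0.4276
  σ(X1,X3) = 0.24 × 1.48 × 1.43 = 0.5079
  σ(X1,X4) = 0.15 × 1.48 × 0.95 = 0.2109
  σ(X2,X3) = 0.08 × 1.07 × 1.43 = 0.1224
  σ(X2,X4) = 0.22 × 1.07 × 0.95 = 0.2236
  σ(X3,X4) = 0.30 × 1.43 × 0.95 = 0.4075
σ²_T = Σσ²ᵢ + 2·Σσ_ij = 6.2827 + 2 × 1.8999 = 10.0825
α = (4/3)·(1 − 6.2827/10.0825) = 0.50

Cronbach's alpha = 0.50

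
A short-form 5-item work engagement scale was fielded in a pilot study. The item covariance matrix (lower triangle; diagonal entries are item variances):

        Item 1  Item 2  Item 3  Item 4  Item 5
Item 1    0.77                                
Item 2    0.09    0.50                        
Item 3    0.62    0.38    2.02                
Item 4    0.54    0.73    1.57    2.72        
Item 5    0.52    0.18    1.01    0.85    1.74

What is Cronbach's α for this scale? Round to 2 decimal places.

Σσ²ᵢ = 0.77 + 0.50 + 2.02 + 2.72 + 1.74 = 7.75
Sum of the distinct covariances = 6.49
Var(T) = 7.75 + 2 × 6.49 = 20.73
α = (k/(k−1))·(1 − Σσ²ᵢ/Var(T)) = (5/4)·(1 − 7.75/20.73) = 0.78

Cronbach's α = 0.78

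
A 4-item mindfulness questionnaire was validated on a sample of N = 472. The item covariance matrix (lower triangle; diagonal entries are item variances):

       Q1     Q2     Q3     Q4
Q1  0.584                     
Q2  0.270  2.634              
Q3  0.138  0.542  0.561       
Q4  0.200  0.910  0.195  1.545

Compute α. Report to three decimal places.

α = 0.611

Σσᵢ² = 0.584 + 2.634 + 0.561 + 1.545 = 5.324
Σ_{i<j} σ_ij = 2.255
Var(T) = 5.324 + 2 × 2.255 = 9.834
α = (k/(k−1))·(1 − Σσᵢ²/Var(T)) = (4/3)·(1 − 5.324/9.834) = 0.611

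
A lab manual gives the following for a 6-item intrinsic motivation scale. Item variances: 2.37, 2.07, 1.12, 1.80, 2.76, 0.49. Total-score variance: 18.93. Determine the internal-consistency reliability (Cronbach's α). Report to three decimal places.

sum of item variances = 2.37 + 2.07 + 1.12 + 1.80 + 2.76 + 0.49 = 10.61
α = (k/(k−1))·(1 − sum of item variances/σ²_T) = (6/5)·(1 − 10.61/18.93) = 0.527

α = 0.527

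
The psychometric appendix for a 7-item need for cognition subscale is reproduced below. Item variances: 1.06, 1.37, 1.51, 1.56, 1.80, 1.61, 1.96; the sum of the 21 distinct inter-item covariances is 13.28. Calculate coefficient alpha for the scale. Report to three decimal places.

Σσᵢ² = 1.06 + 1.37 + 1.51 + 1.56 + 1.80 + 1.61 + 1.96 = 10.87
Sum of distinct covariances = 13.28
Var(T) = Σσᵢ² + 2·Σcov = 10.87 + 2 × 13.28 = 37.43
α = (7/6)·(1 − 10.87/37.43) = 0.828

coefficient alpha = 0.828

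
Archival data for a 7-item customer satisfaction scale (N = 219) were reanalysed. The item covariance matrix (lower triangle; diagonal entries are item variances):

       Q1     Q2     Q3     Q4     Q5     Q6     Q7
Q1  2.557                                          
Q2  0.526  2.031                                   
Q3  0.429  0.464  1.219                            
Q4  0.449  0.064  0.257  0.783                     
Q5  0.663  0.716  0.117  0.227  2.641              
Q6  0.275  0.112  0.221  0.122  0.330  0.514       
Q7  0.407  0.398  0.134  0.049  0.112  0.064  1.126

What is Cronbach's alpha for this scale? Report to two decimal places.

α = 0.62

Σσᵢ² = 2.557 + 2.031 + 1.219 + 0.783 + 2.641 + 0.514 + 1.126 = 10.871
Σ_{i<j} σ_ij = 6.136
total variance = 10.871 + 2 × 6.136 = 23.143
α = (k/(k−1))·(1 − Σσᵢ²/total variance) = (7/6)·(1 − 10.871/23.143) = 0.62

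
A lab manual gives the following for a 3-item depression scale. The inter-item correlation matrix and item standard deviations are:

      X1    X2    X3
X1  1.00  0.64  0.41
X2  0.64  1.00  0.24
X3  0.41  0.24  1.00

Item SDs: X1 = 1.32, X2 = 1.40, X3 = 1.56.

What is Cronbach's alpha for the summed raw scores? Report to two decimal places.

Cronbach's alpha = 0.68

Σσ²ᵢ = 1.32² + 1.40² + 1.56² = 6.1360
Covariances σ_ij = r_ij · s_i · s_j:
  σ(X1,X2) = 0.64 × 1.32 × 1.40 = 1.1827
  σ(X1,X3) = 0.41 × 1.32 × 1.56 = 0.8443
  σ(X2,X3) = 0.24 × 1.40 × 1.56 = 0.5242
σ²_T = Σσ²ᵢ + 2·Σσ_ij = 6.1360 + 2 × 2.5512 = 11.2384
α = (3/2)·(1 − 6.1360/11.2384) = 0.68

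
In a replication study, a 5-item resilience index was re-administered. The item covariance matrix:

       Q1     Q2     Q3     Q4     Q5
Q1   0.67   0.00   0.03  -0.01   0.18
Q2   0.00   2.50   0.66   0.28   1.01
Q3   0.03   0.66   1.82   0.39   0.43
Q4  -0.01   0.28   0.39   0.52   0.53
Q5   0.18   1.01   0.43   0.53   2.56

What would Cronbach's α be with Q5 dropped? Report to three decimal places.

Cronbach's α = 0.438

Remaining items: Q1, Q2, Q3, Q4 (k = 4).
sum of item variances = 0.67 + 2.50 + 1.82 + 0.52 = 5.51
σ²_total = 5.51 + 2 × 1.35 = 8.21
α (item deleted) = (4/3)·(1 − 5.51/8.21) = 0.438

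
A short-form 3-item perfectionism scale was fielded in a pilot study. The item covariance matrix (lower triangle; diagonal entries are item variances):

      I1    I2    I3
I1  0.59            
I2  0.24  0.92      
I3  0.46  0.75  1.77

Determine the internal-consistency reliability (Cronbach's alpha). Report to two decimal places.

ΣVar(i) = 0.59 + 0.92 + 1.77 = 3.28
Sum of off-diagonal covariances = 1.45
Var(T) = 3.28 + 2 × 1.45 = 6.18
α = (k/(k−1))·(1 − ΣVar(i)/Var(T)) = (3/2)·(1 − 3.28/6.18) = 0.70

α = 0.70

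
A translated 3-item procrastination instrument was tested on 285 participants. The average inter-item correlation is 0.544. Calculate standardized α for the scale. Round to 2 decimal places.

Standardized α = k·r̄ / (1 + (k−1)·r̄) = 3 × 0.544 / (1 + 2 × 0.544)
  = 1.6320 / 2.0880 = 0.78

standardized α = 0.78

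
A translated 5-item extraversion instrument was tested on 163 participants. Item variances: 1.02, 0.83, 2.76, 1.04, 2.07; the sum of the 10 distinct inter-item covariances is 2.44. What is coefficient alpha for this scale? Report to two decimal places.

coefficient alpha = 0.48

ΣVar(i) = 1.02 + 0.83 + 2.76 + 1.04 + 2.07 = 7.72
Sum of distinct covariances = 2.44
total variance = ΣVar(i) + 2·Σcov = 7.72 + 2 × 2.44 = 12.60
α = (5/4)·(1 − 7.72/12.60) = 0.48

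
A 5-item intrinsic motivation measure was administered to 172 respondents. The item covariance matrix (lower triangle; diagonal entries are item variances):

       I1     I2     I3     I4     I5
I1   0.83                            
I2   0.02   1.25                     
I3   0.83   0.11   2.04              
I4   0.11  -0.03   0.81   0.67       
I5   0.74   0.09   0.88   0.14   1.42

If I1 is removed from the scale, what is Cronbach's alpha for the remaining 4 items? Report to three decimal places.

Remaining items: I2, I3, I4, I5 (k = 4).
ΣVar(i) = 1.25 + 2.04 + 0.67 + 1.42 = 5.38
σ²_total = 5.38 + 2 × 2.00 = 9.38
α (item deleted) = (4/3)·(1 − 5.38/9.38) = 0.569

α = 0.569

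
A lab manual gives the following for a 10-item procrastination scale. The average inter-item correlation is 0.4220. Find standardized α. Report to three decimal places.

Standardized α = k·r̄ / (1 + (k−1)·r̄) = 10 × 0.4220 / (1 + 9 × 0.4220)
  = 4.2200 / 4.7980 = 0.880

standardized α = 0.880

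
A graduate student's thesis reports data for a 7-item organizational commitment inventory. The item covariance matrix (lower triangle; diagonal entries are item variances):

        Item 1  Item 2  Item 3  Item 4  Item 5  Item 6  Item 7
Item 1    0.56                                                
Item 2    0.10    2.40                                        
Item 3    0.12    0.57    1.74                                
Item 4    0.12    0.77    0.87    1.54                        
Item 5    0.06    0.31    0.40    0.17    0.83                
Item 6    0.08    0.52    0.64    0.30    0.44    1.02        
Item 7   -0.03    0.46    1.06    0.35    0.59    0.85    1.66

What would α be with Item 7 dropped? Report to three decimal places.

α = 0.690

Remaining items: Item 1, Item 2, Item 3, Item 4, Item 5, Item 6 (k = 6).
Σσᵢ² = 0.56 + 2.40 + 1.74 + 1.54 + 0.83 + 1.02 = 8.09
σ²_total = 8.09 + 2 × 5.47 = 19.03
α (item deleted) = (6/5)·(1 − 8.09/19.03) = 0.690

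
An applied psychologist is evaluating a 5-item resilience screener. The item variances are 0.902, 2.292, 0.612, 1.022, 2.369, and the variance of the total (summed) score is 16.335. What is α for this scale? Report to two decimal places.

α = 0.70

Σσ²ᵢ = 0.902 + 2.292 + 0.612 + 1.022 + 2.369 = 7.197
α = (k/(k−1))·(1 − Σσ²ᵢ/Var(T)) = (5/4)·(1 − 7.197/16.335) = 0.70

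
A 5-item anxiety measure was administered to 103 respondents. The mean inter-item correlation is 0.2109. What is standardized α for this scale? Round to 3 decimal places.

standardized α = 0.572

Standardized α = k·r̄ / (1 + (k−1)·r̄) = 5 × 0.2109 / (1 + 4 × 0.2109)
  = 1.0545 / 1.8436 = 0.572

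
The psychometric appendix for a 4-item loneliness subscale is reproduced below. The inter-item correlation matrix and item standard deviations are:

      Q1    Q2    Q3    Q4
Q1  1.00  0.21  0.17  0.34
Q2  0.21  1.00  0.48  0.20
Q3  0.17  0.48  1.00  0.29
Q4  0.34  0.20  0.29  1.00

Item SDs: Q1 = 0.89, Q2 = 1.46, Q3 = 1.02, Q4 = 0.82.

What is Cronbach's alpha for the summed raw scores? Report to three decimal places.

α = 0.596

Σσ²ᵢ = 0.89² + 1.46² + 1.02² + 0.82² = 4.6365
Covariances σ_ij = r_ij · s_i · s_j:
  σ(Q1,Q2) = 0.21 × 0.89 × 1.46 = 0.2729
  σ(Q1,Q3) = 0.17 × 0.89 × 1.02 = 0.1543
  σ(Q1,Q4) = 0.34 × 0.89 × 0.82 = 0.2481
  σ(Q2,Q3) = 0.48 × 1.46 × 1.02 = 0.7148
  σ(Q2,Q4) = 0.20 × 1.46 × 0.82 = 0.2394
  σ(Q3,Q4) = 0.29 × 1.02 × 0.82 = 0.2426
σ²_T = Σσ²ᵢ + 2·Σσ_ij = 4.6365 + 2 × 1.8721 = 8.3807
α = (4/3)·(1 − 4.6365/8.3807) = 0.596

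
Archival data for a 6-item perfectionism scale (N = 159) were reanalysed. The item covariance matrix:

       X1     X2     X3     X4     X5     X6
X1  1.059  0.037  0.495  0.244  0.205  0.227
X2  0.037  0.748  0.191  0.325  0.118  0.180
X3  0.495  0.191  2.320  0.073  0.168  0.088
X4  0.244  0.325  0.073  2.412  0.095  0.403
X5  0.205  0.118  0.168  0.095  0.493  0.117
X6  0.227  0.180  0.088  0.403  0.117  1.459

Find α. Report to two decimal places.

α = 0.49

sum of item variances = 1.059 + 0.748 + 2.320 + 2.412 + 0.493 + 1.459 = 8.491
Σ_{i<j} σ_ij = 2.966
Var(T) = 8.491 + 2 × 2.966 = 14.423
α = (k/(k−1))·(1 − sum of item variances/Var(T)) = (6/5)·(1 − 8.491/14.423) = 0.49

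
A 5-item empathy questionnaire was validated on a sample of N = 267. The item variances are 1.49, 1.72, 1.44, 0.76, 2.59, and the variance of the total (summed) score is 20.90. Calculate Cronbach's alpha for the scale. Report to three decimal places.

Cronbach's alpha = 0.772

sum of item variances = 1.49 + 1.72 + 1.44 + 0.76 + 2.59 = 8.00
α = (k/(k−1))·(1 − sum of item variances/σ²_total) = (5/4)·(1 − 8.00/20.90) = 0.772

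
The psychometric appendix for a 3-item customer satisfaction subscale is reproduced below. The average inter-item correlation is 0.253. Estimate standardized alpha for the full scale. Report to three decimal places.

Standardized α = k·r̄ / (1 + (k−1)·r̄) = 3 × 0.253 / (1 + 2 × 0.253)
  = 0.7590 / 1.5060 = 0.504

standardized alpha = 0.504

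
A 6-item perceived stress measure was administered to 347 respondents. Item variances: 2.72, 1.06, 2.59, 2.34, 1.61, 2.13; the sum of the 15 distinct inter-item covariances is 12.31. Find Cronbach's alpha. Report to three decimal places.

ΣVar(i) = 2.72 + 1.06 + 2.59 + 2.34 + 1.61 + 2.13 = 12.45
Sum of distinct covariances = 12.31
Var(T) = ΣVar(i) + 2·Σcov = 12.45 + 2 × 12.31 = 37.07
α = (6/5)·(1 − 12.45/37.07) = 0.797

α = 0.797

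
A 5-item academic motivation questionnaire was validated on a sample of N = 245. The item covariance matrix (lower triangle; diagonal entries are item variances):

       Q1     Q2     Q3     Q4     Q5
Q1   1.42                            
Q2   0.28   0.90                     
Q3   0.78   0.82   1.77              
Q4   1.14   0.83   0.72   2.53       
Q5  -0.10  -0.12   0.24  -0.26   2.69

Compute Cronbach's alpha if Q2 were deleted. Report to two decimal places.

α = 0.50

Remaining items: Q1, Q3, Q4, Q5 (k = 4).
ΣVar(i) = 1.42 + 1.77 + 2.53 + 2.69 = 8.41
Var(T) = 8.41 + 2 × 2.52 = 13.45
α (item deleted) = (4/3)·(1 − 8.41/13.45) = 0.50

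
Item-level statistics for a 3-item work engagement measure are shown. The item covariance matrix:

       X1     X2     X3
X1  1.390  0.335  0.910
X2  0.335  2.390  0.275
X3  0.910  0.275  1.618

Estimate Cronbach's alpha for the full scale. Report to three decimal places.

Σσᵢ² = 1.390 + 2.390 + 1.618 = 5.398
Sum of the distinct covariances = 1.520
Var(T) = 5.398 + 2 × 1.520 = 8.438
α = (k/(k−1))·(1 − Σσᵢ²/Var(T)) = (3/2)·(1 − 5.398/8.438) = 0.540

Cronbach's alpha = 0.540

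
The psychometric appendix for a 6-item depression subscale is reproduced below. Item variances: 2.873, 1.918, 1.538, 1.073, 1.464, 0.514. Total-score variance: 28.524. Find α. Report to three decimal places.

Σσᵢ² = 2.873 + 1.918 + 1.538 + 1.073 + 1.464 + 0.514 = 9.380
α = (k/(k−1))·(1 − Σσᵢ²/σ²_T) = (6/5)·(1 − 9.380/28.524) = 0.805

α = 0.805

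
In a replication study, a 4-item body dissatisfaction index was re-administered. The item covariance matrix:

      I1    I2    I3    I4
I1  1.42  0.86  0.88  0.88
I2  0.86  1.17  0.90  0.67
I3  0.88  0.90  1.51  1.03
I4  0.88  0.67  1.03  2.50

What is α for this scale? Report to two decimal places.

α = 0.82

Σσᵢ² = 1.42 + 1.17 + 1.51 + 2.50 = 6.60
Sum of the distinct covariances = 5.22
Var(T) = 6.60 + 2 × 5.22 = 17.04
α = (k/(k−1))·(1 − Σσᵢ²/Var(T)) = (4/3)·(1 − 6.60/17.04) = 0.82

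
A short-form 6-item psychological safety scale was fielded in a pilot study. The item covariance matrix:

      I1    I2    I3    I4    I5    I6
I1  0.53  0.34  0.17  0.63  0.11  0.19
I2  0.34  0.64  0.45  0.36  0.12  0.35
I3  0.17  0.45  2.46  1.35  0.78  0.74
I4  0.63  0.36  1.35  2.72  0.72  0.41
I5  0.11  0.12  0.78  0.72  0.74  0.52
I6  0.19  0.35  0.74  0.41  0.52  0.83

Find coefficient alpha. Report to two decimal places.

α = 0.78

ΣVar(i) = 0.53 + 0.64 + 2.46 + 2.72 + 0.74 + 0.83 = 7.92
Sum of the distinct covariances = 7.24
total variance = 7.92 + 2 × 7.24 = 22.40
α = (k/(k−1))·(1 − ΣVar(i)/total variance) = (6/5)·(1 − 7.92/22.40) = 0.78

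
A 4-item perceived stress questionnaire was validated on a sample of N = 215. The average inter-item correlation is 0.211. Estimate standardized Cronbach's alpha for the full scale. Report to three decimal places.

Standardized α = k·r̄ / (1 + (k−1)·r̄) = 4 × 0.211 / (1 + 3 × 0.211)
  = 0.8440 / 1.6330 = 0.517

standardized Cronbach's alpha = 0.517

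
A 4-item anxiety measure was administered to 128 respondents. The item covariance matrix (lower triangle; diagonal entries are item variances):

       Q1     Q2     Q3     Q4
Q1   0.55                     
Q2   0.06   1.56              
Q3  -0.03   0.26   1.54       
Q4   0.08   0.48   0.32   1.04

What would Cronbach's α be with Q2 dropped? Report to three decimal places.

Remaining items: Q1, Q3, Q4 (k = 3).
Σσ²ᵢ = 0.55 + 1.54 + 1.04 = 3.13
total variance = 3.13 + 2 × 0.37 = 3.87
α (item deleted) = (3/2)·(1 − 3.13/3.87) = 0.287

Cronbach's α = 0.287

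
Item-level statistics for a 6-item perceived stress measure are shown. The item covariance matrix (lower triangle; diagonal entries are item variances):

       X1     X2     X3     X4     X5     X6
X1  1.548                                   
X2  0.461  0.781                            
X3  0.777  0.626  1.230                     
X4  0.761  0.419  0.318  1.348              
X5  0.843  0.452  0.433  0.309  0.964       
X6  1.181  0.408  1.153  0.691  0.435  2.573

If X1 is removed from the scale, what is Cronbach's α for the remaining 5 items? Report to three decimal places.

Cronbach's α = 0.754

Remaining items: X2, X3, X4, X5, X6 (k = 5).
ΣVar(i) = 0.781 + 1.230 + 1.348 + 0.964 + 2.573 = 6.896
Var(T) = 6.896 + 2 × 5.244 = 17.384
α (item deleted) = (5/4)·(1 − 6.896/17.384) = 0.754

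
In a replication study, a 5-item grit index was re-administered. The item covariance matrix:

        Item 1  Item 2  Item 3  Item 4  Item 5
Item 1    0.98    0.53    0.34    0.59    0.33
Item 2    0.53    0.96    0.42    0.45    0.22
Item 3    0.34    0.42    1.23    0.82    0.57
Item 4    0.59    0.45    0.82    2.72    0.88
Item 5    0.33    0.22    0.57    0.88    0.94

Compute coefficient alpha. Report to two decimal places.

coefficient alpha = 0.75

sum of item variances = 0.98 + 0.96 + 1.23 + 2.72 + 0.94 = 6.83
Sum of the distinct covariances = 5.15
σ²_T = 6.83 + 2 × 5.15 = 17.13
α = (k/(k−1))·(1 − sum of item variances/σ²_T) = (5/4)·(1 − 6.83/17.13) = 0.75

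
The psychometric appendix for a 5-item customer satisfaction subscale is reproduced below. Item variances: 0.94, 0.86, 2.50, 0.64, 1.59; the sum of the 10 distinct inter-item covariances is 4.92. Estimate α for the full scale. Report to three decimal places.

α = 0.751

ΣVar(i) = 0.94 + 0.86 + 2.50 + 0.64 + 1.59 = 6.53
Sum of distinct covariances = 4.92
σ²_total = ΣVar(i) + 2·Σcov = 6.53 + 2 × 4.92 = 16.37
α = (5/4)·(1 − 6.53/16.37) = 0.751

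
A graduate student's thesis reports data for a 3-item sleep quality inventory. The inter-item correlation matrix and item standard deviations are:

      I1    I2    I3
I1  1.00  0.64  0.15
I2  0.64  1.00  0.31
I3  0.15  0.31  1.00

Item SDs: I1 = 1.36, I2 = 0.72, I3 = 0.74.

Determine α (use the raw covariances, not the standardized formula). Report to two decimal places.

α = 0.59

Σσ²ᵢ = 1.36² + 0.72² + 0.74² = 2.9156
Covariances σ_ij = r_ij · s_i · s_j:
  σ(I1,I2) = 0.64 × 1.36 × 0.72 = 0.6267
  σ(I1,I3) = 0.15 × 1.36 × 0.74 = 0.1510
  σ(I2,I3) = 0.31 × 0.72 × 0.74 = 0.1652
σ²_T = Σσ²ᵢ + 2·Σσ_ij = 2.9156 + 2 × 0.9429 = 4.8014
α = (3/2)·(1 − 2.9156/4.8014) = 0.59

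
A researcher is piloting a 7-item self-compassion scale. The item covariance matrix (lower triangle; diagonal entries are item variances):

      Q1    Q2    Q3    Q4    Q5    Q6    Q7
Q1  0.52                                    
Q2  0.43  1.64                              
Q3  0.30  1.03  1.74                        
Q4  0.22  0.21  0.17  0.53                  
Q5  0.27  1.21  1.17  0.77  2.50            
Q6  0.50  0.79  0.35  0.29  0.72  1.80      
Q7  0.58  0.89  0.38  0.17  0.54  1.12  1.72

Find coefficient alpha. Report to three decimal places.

ΣVar(i) = 0.52 + 1.64 + 1.74 + 0.53 + 2.50 + 1.80 + 1.72 = 10.45
Σ_{i<j} σ_ij = 12.11
σ²_total = 10.45 + 2 × 12.11 = 34.67
α = (k/(k−1))·(1 − ΣVar(i)/σ²_total) = (7/6)·(1 − 10.45/34.67) = 0.815

α = 0.815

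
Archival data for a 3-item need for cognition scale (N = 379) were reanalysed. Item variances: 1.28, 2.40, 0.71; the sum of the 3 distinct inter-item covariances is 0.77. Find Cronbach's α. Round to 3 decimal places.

sum of item variances = 1.28 + 2.40 + 0.71 = 4.39
Sum of distinct covariances = 0.77
σ²_T = sum of item variances + 2·Σcov = 4.39 + 2 × 0.77 = 5.93
α = (3/2)·(1 − 4.39/5.93) = 0.390

Cronbach's α = 0.390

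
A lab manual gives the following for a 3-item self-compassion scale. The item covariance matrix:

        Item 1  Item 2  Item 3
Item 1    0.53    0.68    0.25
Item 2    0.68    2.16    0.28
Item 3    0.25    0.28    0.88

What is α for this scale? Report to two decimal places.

α = 0.61

sum of item variances = 0.53 + 2.16 + 0.88 = 3.57
Σ_{i<j} σ_ij = 1.21
σ²_T = 3.57 + 2 × 1.21 = 5.99
α = (k/(k−1))·(1 − sum of item variances/σ²_T) = (3/2)·(1 − 3.57/5.99) = 0.61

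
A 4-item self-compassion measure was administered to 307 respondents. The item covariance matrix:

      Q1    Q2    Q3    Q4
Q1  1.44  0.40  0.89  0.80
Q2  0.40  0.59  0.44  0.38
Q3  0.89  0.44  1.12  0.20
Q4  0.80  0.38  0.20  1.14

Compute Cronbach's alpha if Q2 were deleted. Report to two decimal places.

Remaining items: Q1, Q3, Q4 (k = 3).
sum of item variances = 1.44 + 1.12 + 1.14 = 3.70
Var(T) = 3.70 + 2 × 1.89 = 7.48
α (item deleted) = (3/2)·(1 − 3.70/7.48) = 0.76

α = 0.76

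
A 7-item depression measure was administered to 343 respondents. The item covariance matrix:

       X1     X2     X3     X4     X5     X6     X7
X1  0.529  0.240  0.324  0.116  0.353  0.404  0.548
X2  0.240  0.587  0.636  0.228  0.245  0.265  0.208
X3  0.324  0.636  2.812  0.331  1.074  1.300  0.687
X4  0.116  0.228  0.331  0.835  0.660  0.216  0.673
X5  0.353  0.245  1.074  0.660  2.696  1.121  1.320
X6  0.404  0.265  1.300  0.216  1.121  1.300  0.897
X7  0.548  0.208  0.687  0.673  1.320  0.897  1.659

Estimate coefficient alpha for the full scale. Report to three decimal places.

α = 0.810

sum of item variances = 0.529 + 0.587 + 2.812 + 0.835 + 2.696 + 1.300 + 1.659 = 10.418
Sum of off-diagonal covariances = 11.846
Var(T) = 10.418 + 2 × 11.846 = 34.110
α = (k/(k−1))·(1 − sum of item variances/Var(T)) = (7/6)·(1 − 10.418/34.110) = 0.810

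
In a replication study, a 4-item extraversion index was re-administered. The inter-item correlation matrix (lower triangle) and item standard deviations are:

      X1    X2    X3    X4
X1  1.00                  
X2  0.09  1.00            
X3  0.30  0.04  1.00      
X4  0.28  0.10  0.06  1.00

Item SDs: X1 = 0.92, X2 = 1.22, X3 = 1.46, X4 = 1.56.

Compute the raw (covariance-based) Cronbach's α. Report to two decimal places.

Σσ²ᵢ = 0.92² + 1.22² + 1.46² + 1.56² = 6.9000
Covariances σ_ij = r_ij · s_i · s_j:
  σ(X1,X2) = 0.09 × 0.92 × 1.22 = 0.1010
  σ(X1,X3) = 0.30 × 0.92 × 1.46 = 0.4030
  σ(X1,X4) = 0.28 × 0.92 × 1.56 = 0.4019
  σ(X2,X3) = 0.04 × 1.22 × 1.46 = 0.0712
  σ(X2,X4) = 0.10 × 1.22 × 1.56 = 0.1903
  σ(X3,X4) = 0.06 × 1.46 × 1.56 = 0.1367
σ²_T = Σσ²ᵢ + 2·Σσ_ij = 6.9000 + 2 × 1.3041 = 9.5082
α = (4/3)·(1 − 6.9000/9.5082) = 0.37

α = 0.37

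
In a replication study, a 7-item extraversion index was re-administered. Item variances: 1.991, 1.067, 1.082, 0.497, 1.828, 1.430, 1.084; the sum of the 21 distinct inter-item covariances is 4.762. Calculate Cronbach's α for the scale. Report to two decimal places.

α = 0.60

sum of item variances = 1.991 + 1.067 + 1.082 + 0.497 + 1.828 + 1.430 + 1.084 = 8.979
Sum of distinct covariances = 4.762
σ²_total = sum of item variances + 2·Σcov = 8.979 + 2 × 4.762 = 18.503
α = (7/6)·(1 − 8.979/18.503) = 0.60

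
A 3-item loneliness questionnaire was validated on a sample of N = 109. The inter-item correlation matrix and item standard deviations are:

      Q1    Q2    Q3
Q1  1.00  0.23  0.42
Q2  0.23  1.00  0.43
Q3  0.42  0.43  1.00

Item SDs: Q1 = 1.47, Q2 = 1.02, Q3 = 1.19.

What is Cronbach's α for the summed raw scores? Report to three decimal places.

α = 0.614

Σσ²ᵢ = 1.47² + 1.02² + 1.19² = 4.6174
Covariances σ_ij = r_ij · s_i · s_j:
  σ(Q1,Q2) = 0.23 × 1.47 × 1.02 = 0.3449
  σ(Q1,Q3) = 0.42 × 1.47 × 1.19 = 0.7347
  σ(Q2,Q3) = 0.43 × 1.02 × 1.19 = 0.5219
σ²_T = Σσ²ᵢ + 2·Σσ_ij = 4.6174 + 2 × 1.6015 = 7.8204
α = (3/2)·(1 − 4.6174/7.8204) = 0.614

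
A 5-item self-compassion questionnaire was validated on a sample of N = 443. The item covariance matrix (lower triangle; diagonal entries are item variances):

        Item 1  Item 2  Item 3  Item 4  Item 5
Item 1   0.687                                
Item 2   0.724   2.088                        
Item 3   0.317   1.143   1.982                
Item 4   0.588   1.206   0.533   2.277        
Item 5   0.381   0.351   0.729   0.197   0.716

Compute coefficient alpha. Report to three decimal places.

coefficient alpha = 0.768

Σσᵢ² = 0.687 + 2.088 + 1.982 + 2.277 + 0.716 = 7.750
Sum of off-diagonal covariances = 6.169
σ²_total = 7.750 + 2 × 6.169 = 20.088
α = (k/(k−1))·(1 − Σσᵢ²/σ²_total) = (5/4)·(1 − 7.750/20.088) = 0.768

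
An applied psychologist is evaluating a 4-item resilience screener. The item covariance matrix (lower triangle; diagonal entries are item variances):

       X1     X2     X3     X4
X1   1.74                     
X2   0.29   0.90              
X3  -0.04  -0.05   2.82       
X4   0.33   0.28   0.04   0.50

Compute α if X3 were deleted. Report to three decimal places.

Remaining items: X1, X2, X4 (k = 3).
Σσ²ᵢ = 1.74 + 0.90 + 0.50 = 3.14
Var(T) = 3.14 + 2 × 0.90 = 4.94
α (item deleted) = (3/2)·(1 − 3.14/4.94) = 0.547

α = 0.547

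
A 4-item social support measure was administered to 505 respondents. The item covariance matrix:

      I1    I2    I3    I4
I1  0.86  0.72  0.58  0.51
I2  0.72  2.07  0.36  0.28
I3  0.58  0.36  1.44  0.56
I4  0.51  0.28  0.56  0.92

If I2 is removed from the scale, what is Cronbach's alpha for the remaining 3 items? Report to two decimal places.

Remaining items: I1, I3, I4 (k = 3).
Σσᵢ² = 0.86 + 1.44 + 0.92 = 3.22
total variance = 3.22 + 2 × 1.65 = 6.52
α (item deleted) = (3/2)·(1 − 3.22/6.52) = 0.76

Cronbach's alpha = 0.76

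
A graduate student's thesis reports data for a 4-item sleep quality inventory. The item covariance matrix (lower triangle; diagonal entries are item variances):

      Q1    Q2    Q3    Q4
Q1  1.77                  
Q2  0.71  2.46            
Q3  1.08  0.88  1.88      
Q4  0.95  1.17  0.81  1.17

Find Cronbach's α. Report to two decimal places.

Σσᵢ² = 1.77 + 2.46 + 1.88 + 1.17 = 7.28
Sum of off-diagonal covariances = 5.60
σ²_T = 7.28 + 2 × 5.60 = 18.48
α = (k/(k−1))·(1 − Σσᵢ²/σ²_T) = (4/3)·(1 − 7.28/18.48) = 0.81

Cronbach's α = 0.81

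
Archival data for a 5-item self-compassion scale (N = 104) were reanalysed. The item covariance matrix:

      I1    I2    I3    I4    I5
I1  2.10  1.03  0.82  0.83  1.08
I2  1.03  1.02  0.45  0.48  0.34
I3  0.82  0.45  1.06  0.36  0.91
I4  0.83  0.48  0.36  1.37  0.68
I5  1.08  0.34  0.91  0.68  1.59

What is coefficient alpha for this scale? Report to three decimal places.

α = 0.827

Σσ²ᵢ = 2.10 + 1.02 + 1.06 + 1.37 + 1.59 = 7.14
Σ_{i<j} σ_ij = 6.98
Var(T) = 7.14 + 2 × 6.98 = 21.10
α = (k/(k−1))·(1 − Σσ²ᵢ/Var(T)) = (5/4)·(1 − 7.14/21.10) = 0.827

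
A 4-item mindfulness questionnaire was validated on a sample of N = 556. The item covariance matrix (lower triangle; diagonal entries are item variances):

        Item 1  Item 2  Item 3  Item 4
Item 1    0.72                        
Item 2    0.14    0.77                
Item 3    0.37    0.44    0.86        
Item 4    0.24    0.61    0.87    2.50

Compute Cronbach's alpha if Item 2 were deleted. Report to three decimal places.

Remaining items: Item 1, Item 3, Item 4 (k = 3).
Σσ²ᵢ = 0.72 + 0.86 + 2.50 = 4.08
Var(T) = 4.08 + 2 × 1.48 = 7.04
α (item deleted) = (3/2)·(1 − 4.08/7.04) = 0.631

Cronbach's alpha = 0.631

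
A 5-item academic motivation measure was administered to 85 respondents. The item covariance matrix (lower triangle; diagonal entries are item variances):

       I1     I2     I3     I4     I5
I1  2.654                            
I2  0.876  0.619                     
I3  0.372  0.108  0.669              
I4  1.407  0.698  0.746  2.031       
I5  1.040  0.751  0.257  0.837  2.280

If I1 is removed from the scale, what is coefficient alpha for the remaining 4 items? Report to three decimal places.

Remaining items: I2, I3, I4, I5 (k = 4).
ΣVar(i) = 0.619 + 0.669 + 2.031 + 2.280 = 5.599
total variance = 5.599 + 2 × 3.397 = 12.393
α (item deleted) = (4/3)·(1 − 5.599/12.393) = 0.731

coefficient alpha = 0.731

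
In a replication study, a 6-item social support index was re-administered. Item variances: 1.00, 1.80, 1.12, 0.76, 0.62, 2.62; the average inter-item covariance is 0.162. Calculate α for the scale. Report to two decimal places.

α = 0.46

Σσ²ᵢ = 1.00 + 1.80 + 1.12 + 0.76 + 0.62 + 2.62 = 7.92
Sum of the 15 distinct covariances = 15 × 0.162 = 2.430
σ²_T = Σσ²ᵢ + 2·Σcov = 7.92 + 2 × 2.430 = 12.780
α = (6/5)·(1 − 7.92/12.780) = 0.46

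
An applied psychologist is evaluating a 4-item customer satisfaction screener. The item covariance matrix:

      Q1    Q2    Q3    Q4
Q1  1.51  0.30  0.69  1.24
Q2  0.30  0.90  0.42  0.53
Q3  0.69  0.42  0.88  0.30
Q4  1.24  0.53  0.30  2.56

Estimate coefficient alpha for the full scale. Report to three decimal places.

coefficient alpha = 0.724

Σσ²ᵢ = 1.51 + 0.90 + 0.88 + 2.56 = 5.85
Sum of the distinct covariances = 3.48
Var(T) = 5.85 + 2 × 3.48 = 12.81
α = (k/(k−1))·(1 − Σσ²ᵢ/Var(T)) = (4/3)·(1 − 5.85/12.81) = 0.724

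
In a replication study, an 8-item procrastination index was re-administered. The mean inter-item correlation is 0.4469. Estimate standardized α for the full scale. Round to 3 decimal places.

Standardized α = k·r̄ / (1 + (k−1)·r̄) = 8 × 0.4469 / (1 + 7 × 0.4469)
  = 3.5752 / 4.1283 = 0.866

standardized α = 0.866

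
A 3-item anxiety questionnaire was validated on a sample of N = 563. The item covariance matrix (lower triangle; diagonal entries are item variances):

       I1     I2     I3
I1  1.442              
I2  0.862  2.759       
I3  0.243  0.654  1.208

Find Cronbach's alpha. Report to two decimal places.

sum of item variances = 1.442 + 2.759 + 1.208 = 5.409
Sum of off-diagonal covariances = 1.759
σ²_total = 5.409 + 2 × 1.759 = 8.927
α = (k/(k−1))·(1 − sum of item variances/σ²_total) = (3/2)·(1 − 5.409/8.927) = 0.59

Cronbach's alpha = 0.59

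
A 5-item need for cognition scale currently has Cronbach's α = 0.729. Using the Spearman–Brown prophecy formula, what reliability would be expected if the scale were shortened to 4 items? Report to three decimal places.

predicted reliability = 0.683

Length factor m = 4/5 = 0.8000
α' = m·α / (1 − (1−m)·α)
   = 4/5 × 0.729 / (1 − (1 − 4/5) × 0.729)
   = 0.5832 / 0.8542 = 0.683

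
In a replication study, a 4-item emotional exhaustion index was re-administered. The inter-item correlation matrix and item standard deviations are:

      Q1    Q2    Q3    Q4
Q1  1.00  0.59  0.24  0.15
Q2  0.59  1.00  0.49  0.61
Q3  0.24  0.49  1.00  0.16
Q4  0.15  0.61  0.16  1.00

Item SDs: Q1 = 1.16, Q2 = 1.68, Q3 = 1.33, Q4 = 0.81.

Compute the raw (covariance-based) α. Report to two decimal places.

Σσ²ᵢ = 1.16² + 1.68² + 1.33² + 0.81² = 6.5930
Covariances σ_ij = r_ij · s_i · s_j:
  σ(Q1,Q2) = 0.59 × 1.16 × 1.68 = 1.1498
  σ(Q1,Q3) = 0.24 × 1.16 × 1.33 = 0.3703
  σ(Q1,Q4) = 0.15 × 1.16 × 0.81 = 0.1409
  σ(Q2,Q3) = 0.49 × 1.68 × 1.33 = 1.0949
  σ(Q2,Q4) = 0.61 × 1.68 × 0.81 = 0.8301
  σ(Q3,Q4) = 0.16 × 1.33 × 0.81 = 0.1724
σ²_T = Σσ²ᵢ + 2·Σσ_ij = 6.5930 + 2 × 3.7584 = 14.1098
α = (4/3)·(1 − 6.5930/14.1098) = 0.71

α = 0.71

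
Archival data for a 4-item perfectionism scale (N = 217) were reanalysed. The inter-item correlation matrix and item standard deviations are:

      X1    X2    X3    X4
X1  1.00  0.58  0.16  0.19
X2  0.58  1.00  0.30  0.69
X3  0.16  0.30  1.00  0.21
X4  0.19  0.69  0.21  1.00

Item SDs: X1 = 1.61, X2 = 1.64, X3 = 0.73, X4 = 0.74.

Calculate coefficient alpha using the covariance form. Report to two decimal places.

coefficient alpha = 0.67

Σσ²ᵢ = 1.61² + 1.64² + 0.73² + 0.74² = 6.3622
Covariances σ_ij = r_ij · s_i · s_j:
  σ(X1,X2) = 0.58 × 1.61 × 1.64 = 1.5314
  σ(X1,X3) = 0.16 × 1.61 × 0.73 = 0.1880
  σ(X1,X4) = 0.19 × 1.61 × 0.74 = 0.2264
  σ(X2,X3) = 0.30 × 1.64 × 0.73 = 0.3592
  σ(X2,X4) = 0.69 × 1.64 × 0.74 = 0.8374
  σ(X3,X4) = 0.21 × 0.73 × 0.74 = 0.1134
σ²_T = Σσ²ᵢ + 2·Σσ_ij = 6.3622 + 2 × 3.2558 = 12.8738
α = (4/3)·(1 − 6.3622/12.8738) = 0.67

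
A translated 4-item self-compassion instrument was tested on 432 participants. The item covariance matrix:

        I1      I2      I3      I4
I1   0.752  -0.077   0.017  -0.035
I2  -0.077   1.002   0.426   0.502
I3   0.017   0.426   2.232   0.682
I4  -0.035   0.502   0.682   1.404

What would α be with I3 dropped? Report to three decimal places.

α = 0.297

Remaining items: I1, I2, I4 (k = 3).
sum of item variances = 0.752 + 1.002 + 1.404 = 3.158
total variance = 3.158 + 2 × 0.390 = 3.938
α (item deleted) = (3/2)·(1 − 3.158/3.938) = 0.297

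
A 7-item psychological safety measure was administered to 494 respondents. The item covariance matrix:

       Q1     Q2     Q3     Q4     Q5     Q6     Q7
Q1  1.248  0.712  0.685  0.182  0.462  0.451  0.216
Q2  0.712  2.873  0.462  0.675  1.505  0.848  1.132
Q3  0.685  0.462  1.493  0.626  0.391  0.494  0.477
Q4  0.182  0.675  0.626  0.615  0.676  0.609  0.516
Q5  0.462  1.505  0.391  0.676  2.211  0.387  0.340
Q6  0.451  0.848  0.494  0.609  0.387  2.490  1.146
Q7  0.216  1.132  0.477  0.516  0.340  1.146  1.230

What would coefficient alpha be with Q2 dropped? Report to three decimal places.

Remaining items: Q1, Q3, Q4, Q5, Q6, Q7 (k = 6).
Σσ²ᵢ = 1.248 + 1.493 + 0.615 + 2.211 + 2.490 + 1.230 = 9.287
σ²_total = 9.287 + 2 × 7.658 = 24.603
α (item deleted) = (6/5)·(1 − 9.287/24.603) = 0.747

coefficient alpha = 0.747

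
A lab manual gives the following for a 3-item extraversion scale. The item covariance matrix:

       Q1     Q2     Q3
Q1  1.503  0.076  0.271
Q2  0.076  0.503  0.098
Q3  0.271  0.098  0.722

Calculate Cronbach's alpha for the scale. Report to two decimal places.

Σσᵢ² = 1.503 + 0.503 + 0.722 = 2.728
Sum of off-diagonal covariances = 0.445
total variance = 2.728 + 2 × 0.445 = 3.618
α = (k/(k−1))·(1 − Σσᵢ²/total variance) = (3/2)·(1 − 2.728/3.618) = 0.37

α = 0.37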